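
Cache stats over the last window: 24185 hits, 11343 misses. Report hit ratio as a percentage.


Formula: hit rate = hits / (hits + misses) * 100
hit rate = 24185 / (24185 + 11343) * 100
hit rate = 24185 / 35528 * 100
hit rate = 68.07%

68.07%


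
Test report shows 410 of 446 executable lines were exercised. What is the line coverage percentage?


Coverage = covered / total * 100
Coverage = 410 / 446 * 100
Coverage = 91.93%

91.93%


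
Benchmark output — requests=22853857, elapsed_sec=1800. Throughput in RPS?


Formula: throughput = requests / seconds
throughput = 22853857 / 1800
throughput = 12696.59 requests/second

12696.59 requests/second


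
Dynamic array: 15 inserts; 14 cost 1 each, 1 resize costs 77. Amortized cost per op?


Formula: Amortized cost = Total cost / Operations
Total cost = (14 * 1) + (1 * 77)
Total cost = 14 + 77 = 91
Amortized = 91 / 15 = 6.0667

6.0667


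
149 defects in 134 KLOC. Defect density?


Defect density = defects / KLOC
Defect density = 149 / 134
Defect density = 1.112 defects/KLOC

1.112 defects/KLOC


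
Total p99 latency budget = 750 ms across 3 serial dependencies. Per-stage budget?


Formula: per_stage = total_budget / stages
per_stage = 750 / 3
per_stage = 250.0 ms

250.0 ms


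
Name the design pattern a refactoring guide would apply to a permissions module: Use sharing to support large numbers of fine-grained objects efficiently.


This matches the Flyweight pattern

Flyweight


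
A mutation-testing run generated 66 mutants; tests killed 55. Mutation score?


Mutation score = killed / total * 100
Mutation score = 55 / 66 * 100
Mutation score = 83.33%

83.33%


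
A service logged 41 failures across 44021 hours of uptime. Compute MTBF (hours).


Formula: MTBF = Total operating time / Number of failures
MTBF = 44021 / 41
MTBF = 1073.68 hours

1073.68 hours


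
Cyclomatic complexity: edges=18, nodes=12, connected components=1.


Formula: V(G) = E - N + 2P
V(G) = 18 - 12 + 2*1
V(G) = 6 + 2
V(G) = 8

8


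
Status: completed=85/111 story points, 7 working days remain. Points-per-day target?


Formula: Required rate = Remaining points / Days left
Remaining = 111 - 85 = 26 points
Required rate = 26 / 7 = 3.71 points/day

3.71 points/day


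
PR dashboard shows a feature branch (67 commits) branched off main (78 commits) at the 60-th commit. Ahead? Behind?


Common ancestor: commit #60
feature commits after divergence: 67 - 60 = 7
main commits after divergence: 78 - 60 = 18
feature is 7 commits ahead of main
main is 18 commits ahead of feature

feature ahead: 7, main ahead: 18


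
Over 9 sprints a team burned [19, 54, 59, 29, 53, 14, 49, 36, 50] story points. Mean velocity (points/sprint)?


Formula: Avg velocity = Total points / Number of sprints
Points: [19, 54, 59, 29, 53, 14, 49, 36, 50]
Sum = 19 + 54 + 59 + 29 + 53 + 14 + 49 + 36 + 50 = 363
Avg velocity = 363 / 9 = 40.33 points/sprint

40.33 points/sprint


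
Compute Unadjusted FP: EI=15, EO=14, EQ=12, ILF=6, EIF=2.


UFP = EI*4 + EO*5 + EQ*4 + ILF*10 + EIF*7
UFP = 15*4 + 14*5 + 12*4 + 6*10 + 2*7
UFP = 60 + 70 + 48 + 60 + 14
UFP = 252

252


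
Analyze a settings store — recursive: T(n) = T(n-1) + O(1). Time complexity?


Reasoning: linear recursion with constant work per frame
Complexity: O(n)

O(n)


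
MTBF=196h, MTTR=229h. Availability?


Availability = MTBF / (MTBF + MTTR)
Availability = 196 / (196 + 229)
Availability = 196 / 425
Availability = 46.1176%

46.1176%


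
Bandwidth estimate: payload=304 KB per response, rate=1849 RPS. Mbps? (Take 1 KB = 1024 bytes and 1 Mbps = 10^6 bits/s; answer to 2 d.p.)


Formula: Mbps = payload_bytes * RPS * 8 / 1e6
Payload per request = 304 KB = 304 * 1024 = 311296 bytes
Total bytes/sec = 311296 * 1849 = 575586304
Total bits/sec = 575586304 * 8 = 4604690432
Mbps = 4604690432 / 1e6 = 4604.69

4604.69 Mbps


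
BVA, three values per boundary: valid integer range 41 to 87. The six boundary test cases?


Range: [41, 87]
Boundaries: just below min, min, min+1, max-1, max, just above max
Values: [40, 41, 42, 86, 87, 88]

[40, 41, 42, 86, 87, 88]


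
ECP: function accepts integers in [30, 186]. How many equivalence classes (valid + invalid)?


Valid range: [30, 186]
Class 1: x < 30 — invalid
Class 2: 30 ≤ x ≤ 186 — valid
Class 3: x > 186 — invalid
Total equivalence classes: 3

3 equivalence classes


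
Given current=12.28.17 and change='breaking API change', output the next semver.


Current: 12.28.17
Change category: 'breaking API change' → major bump
SemVer rule: major bump → increment MAJOR, reset MINOR and PATCH to 0
New: 13.0.0

13.0.0


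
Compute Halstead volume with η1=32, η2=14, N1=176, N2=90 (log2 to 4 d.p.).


Formula: V = N * log2(η), where N = N1 + N2 and η = η1 + η2
η = 32 + 14 = 46
N = 176 + 90 = 266
log2(46) ≈ 5.5236
V = 266 * 5.5236 = 1469.28

1469.28


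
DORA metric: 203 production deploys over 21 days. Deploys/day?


Formula: deployments per day = releases / days
= 203 / 21
= 9.667 deploys/day
(equivalently, 67.67 deploys/week)

9.667 deploys/day


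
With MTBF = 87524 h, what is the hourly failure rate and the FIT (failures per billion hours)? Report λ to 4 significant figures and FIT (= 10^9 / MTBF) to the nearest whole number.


Formula: λ = 1 / MTBF; FIT = λ × 1e9 = 1e9 / MTBF
λ = 1 / 87524 ≈ 1.143e-05 failures/hour
FIT = 1e9 / 87524 ≈ 11425 failures per 1e9 hours (nearest whole number)

λ = 1.143e-05 /h, FIT = 11425


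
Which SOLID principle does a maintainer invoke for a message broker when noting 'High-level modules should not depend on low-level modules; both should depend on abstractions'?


This describes the Dependency Inversion Principle (DIP)

Dependency Inversion Principle (DIP)


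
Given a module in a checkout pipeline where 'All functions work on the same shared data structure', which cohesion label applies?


Reasoning: Functions share data
Type: Communicational cohesion

Communicational cohesion


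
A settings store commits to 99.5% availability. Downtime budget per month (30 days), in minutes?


Formula: allowed downtime = period * (100 - SLA) / 100
Period (month (30 days)) = 43200 minutes
Unavailability fraction = (100 - 99.5) / 100
Allowed downtime = 43200 * (100 - 99.5) / 100
Allowed downtime = 216.0 minutes

216.0 minutes


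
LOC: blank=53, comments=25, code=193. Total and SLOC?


Total LOC = blank + comment + code
Total LOC = 53 + 25 + 193 = 271
SLOC (source only) = code = 193

Total LOC: 271, SLOC: 193


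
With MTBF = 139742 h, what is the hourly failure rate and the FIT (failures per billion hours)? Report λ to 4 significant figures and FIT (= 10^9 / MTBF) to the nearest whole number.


Formula: λ = 1 / MTBF; FIT = λ × 1e9 = 1e9 / MTBF
λ = 1 / 139742 ≈ 7.156e-06 failures/hour
FIT = 1e9 / 139742 ≈ 7156 failures per 1e9 hours (nearest whole number)

λ = 7.156e-06 /h, FIT = 7156


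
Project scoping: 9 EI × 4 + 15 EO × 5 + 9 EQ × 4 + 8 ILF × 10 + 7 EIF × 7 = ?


UFP = EI*4 + EO*5 + EQ*4 + ILF*10 + EIF*7
UFP = 9*4 + 15*5 + 9*4 + 8*10 + 7*7
UFP = 36 + 75 + 36 + 80 + 49
UFP = 276

276


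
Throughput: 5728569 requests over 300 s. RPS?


Formula: throughput = requests / seconds
throughput = 5728569 / 300
throughput = 19095.23 requests/second

19095.23 requests/second


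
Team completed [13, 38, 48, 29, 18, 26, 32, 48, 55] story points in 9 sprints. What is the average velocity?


Formula: Avg velocity = Total points / Number of sprints
Points: [13, 38, 48, 29, 18, 26, 32, 48, 55]
Sum = 13 + 38 + 48 + 29 + 18 + 26 + 32 + 48 + 55 = 307
Avg velocity = 307 / 9 = 34.11 points/sprint

34.11 points/sprint


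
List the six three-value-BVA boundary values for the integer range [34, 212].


Range: [34, 212]
Boundaries: just below min, min, min+1, max-1, max, just above max
Values: [33, 34, 35, 211, 212, 213]

[33, 34, 35, 211, 212, 213]


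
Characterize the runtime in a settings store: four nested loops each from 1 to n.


Reasoning: four levels of nesting
Complexity: O(n^4)

O(n^4)


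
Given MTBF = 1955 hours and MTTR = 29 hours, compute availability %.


Availability = MTBF / (MTBF + MTTR)
Availability = 1955 / (1955 + 29)
Availability = 1955 / 1984
Availability = 98.5383%

98.5383%


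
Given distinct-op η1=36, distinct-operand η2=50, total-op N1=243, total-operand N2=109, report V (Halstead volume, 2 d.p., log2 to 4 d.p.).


Formula: V = N * log2(η), where N = N1 + N2 and η = η1 + η2
η = 36 + 50 = 86
N = 243 + 109 = 352
log2(86) ≈ 6.4263
V = 352 * 6.4263 = 2262.06

2262.06


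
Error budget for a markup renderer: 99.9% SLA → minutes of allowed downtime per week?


Formula: allowed downtime = period * (100 - SLA) / 100
Period (week) = 10080 minutes
Unavailability fraction = (100 - 99.9) / 100
Allowed downtime = 10080 * (100 - 99.9) / 100
Allowed downtime = 10.08 minutes

10.08 minutes


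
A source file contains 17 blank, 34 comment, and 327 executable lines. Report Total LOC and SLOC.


Total LOC = blank + comment + code
Total LOC = 17 + 34 + 327 = 378
SLOC (source only) = code = 327

Total LOC: 378, SLOC: 327


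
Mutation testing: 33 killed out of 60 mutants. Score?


Mutation score = killed / total * 100
Mutation score = 33 / 60 * 100
Mutation score = 55.0%

55.0%


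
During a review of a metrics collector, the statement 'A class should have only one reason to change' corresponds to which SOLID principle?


This describes the Single Responsibility Principle (SRP)

Single Responsibility Principle (SRP)


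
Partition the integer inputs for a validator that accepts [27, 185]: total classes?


Valid range: [27, 185]
Class 1: x < 27 — invalid
Class 2: 27 ≤ x ≤ 185 — valid
Class 3: x > 185 — invalid
Total equivalence classes: 3

3 equivalence classes


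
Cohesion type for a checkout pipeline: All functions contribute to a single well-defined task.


Reasoning: Best: single purpose
Type: Functional cohesion

Functional cohesion


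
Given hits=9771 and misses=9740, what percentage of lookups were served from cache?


Formula: hit rate = hits / (hits + misses) * 100
hit rate = 9771 / (9771 + 9740) * 100
hit rate = 9771 / 19511 * 100
hit rate = 50.08%

50.08%


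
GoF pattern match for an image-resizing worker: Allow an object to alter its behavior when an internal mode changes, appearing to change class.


This matches the State pattern

State


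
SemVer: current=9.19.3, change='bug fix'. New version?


Current: 9.19.3
Change category: 'bug fix' → patch bump
SemVer rule: patch bump → increment PATCH (MAJOR and MINOR unchanged)
New: 9.19.4

9.19.4


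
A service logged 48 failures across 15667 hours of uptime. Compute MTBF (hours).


Formula: MTBF = Total operating time / Number of failures
MTBF = 15667 / 48
MTBF = 326.4 hours

326.4 hours


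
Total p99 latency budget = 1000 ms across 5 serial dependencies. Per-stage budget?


Formula: per_stage = total_budget / stages
per_stage = 1000 / 5
per_stage = 200.0 ms

200.0 ms


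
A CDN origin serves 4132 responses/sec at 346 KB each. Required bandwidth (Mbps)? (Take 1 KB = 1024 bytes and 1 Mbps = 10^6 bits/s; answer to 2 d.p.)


Formula: Mbps = payload_bytes * RPS * 8 / 1e6
Payload per request = 346 KB = 346 * 1024 = 354304 bytes
Total bytes/sec = 354304 * 4132 = 1463984128
Total bits/sec = 1463984128 * 8 = 11711873024
Mbps = 11711873024 / 1e6 = 11711.87

11711.87 Mbps


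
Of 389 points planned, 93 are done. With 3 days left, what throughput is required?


Formula: Required rate = Remaining points / Days left
Remaining = 389 - 93 = 296 points
Required rate = 296 / 3 = 98.67 points/day

98.67 points/day


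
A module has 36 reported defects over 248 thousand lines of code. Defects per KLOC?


Defect density = defects / KLOC
Defect density = 36 / 248
Defect density = 0.145 defects/KLOC

0.145 defects/KLOC


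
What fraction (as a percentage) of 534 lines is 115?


Coverage = covered / total * 100
Coverage = 115 / 534 * 100
Coverage = 21.54%

21.54%


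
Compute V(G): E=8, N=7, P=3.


Formula: V(G) = E - N + 2P
V(G) = 8 - 7 + 2*3
V(G) = 1 + 6
V(G) = 7

7


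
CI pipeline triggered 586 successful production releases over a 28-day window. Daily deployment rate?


Formula: deployments per day = releases / days
= 586 / 28
= 20.929 deploys/day
(equivalently, 146.5 deploys/week)

20.929 deploys/day


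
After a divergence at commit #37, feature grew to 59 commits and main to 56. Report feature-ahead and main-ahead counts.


Common ancestor: commit #37
feature commits after divergence: 59 - 37 = 22
main commits after divergence: 56 - 37 = 19
feature is 22 commits ahead of main
main is 19 commits ahead of feature

feature ahead: 22, main ahead: 19


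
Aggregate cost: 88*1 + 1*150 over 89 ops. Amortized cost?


Formula: Amortized cost = Total cost / Operations
Total cost = (88 * 1) + (1 * 150)
Total cost = 88 + 150 = 238
Amortized = 238 / 89 = 2.6742

2.6742


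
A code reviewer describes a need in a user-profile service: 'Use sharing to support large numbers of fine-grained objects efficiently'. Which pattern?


This matches the Flyweight pattern

Flyweight


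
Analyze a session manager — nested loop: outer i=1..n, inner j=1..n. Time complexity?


Reasoning: n iterations times n iterations
Complexity: O(n^2)

O(n^2)


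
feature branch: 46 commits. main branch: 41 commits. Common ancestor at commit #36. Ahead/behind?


Common ancestor: commit #36
feature commits after divergence: 46 - 36 = 10
main commits after divergence: 41 - 36 = 5
feature is 10 commits ahead of main
main is 5 commits ahead of feature

feature ahead: 10, main ahead: 5


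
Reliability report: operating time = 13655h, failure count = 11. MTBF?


Formula: MTBF = Total operating time / Number of failures
MTBF = 13655 / 11
MTBF = 1241.36 hours

1241.36 hours


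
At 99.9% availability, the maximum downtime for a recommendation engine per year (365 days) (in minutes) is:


Formula: allowed downtime = period * (100 - SLA) / 100
Period (year (365 days)) = 525600 minutes
Unavailability fraction = (100 - 99.9) / 100
Allowed downtime = 525600 * (100 - 99.9) / 100
Allowed downtime = 525.6 minutes

525.6 minutes


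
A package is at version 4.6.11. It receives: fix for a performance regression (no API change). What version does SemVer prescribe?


Current: 4.6.11
Change category: 'fix for a performance regression (no API change)' → patch bump
SemVer rule: patch bump → increment PATCH (MAJOR and MINOR unchanged)
New: 4.6.12

4.6.12


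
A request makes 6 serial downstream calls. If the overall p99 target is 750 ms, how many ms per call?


Formula: per_stage = total_budget / stages
per_stage = 750 / 6
per_stage = 125.0 ms

125.0 ms


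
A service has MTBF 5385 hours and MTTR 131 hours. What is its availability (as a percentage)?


Availability = MTBF / (MTBF + MTTR)
Availability = 5385 / (5385 + 131)
Availability = 5385 / 5516
Availability = 97.6251%

97.6251%


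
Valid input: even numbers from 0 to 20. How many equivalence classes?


Constraint: even integers in [0, 20]
Class 1: x < 0 — out-of-range invalid
Class 2: x in [0,20] but odd — wrong type invalid
Class 3: x in [0,20] and even — valid
Class 4: x > 20 — out-of-range invalid
Total equivalence classes: 4

4 equivalence classes


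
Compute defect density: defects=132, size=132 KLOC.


Defect density = defects / KLOC
Defect density = 132 / 132
Defect density = 1.0 defects/KLOC

1.0 defects/KLOC


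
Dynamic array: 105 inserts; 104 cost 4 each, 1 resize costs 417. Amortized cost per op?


Formula: Amortized cost = Total cost / Operations
Total cost = (104 * 4) + (1 * 417)
Total cost = 416 + 417 = 833
Amortized = 833 / 105 = 7.9333

7.9333


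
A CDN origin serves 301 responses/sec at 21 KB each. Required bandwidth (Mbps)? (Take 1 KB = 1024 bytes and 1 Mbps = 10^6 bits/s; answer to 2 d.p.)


Formula: Mbps = payload_bytes * RPS * 8 / 1e6
Payload per request = 21 KB = 21 * 1024 = 21504 bytes
Total bytes/sec = 21504 * 301 = 6472704
Total bits/sec = 6472704 * 8 = 51781632
Mbps = 51781632 / 1e6 = 51.78

51.78 Mbps


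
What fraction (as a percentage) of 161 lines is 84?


Coverage = covered / total * 100
Coverage = 84 / 161 * 100
Coverage = 52.17%

52.17%


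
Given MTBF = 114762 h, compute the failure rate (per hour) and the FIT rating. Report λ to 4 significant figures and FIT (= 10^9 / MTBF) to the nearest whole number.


Formula: λ = 1 / MTBF; FIT = λ × 1e9 = 1e9 / MTBF
λ = 1 / 114762 ≈ 8.714e-06 failures/hour
FIT = 1e9 / 114762 ≈ 8714 failures per 1e9 hours (nearest whole number)

λ = 8.714e-06 /h, FIT = 8714


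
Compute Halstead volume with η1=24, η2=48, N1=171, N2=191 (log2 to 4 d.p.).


Formula: V = N * log2(η), where N = N1 + N2 and η = η1 + η2
η = 24 + 48 = 72
N = 171 + 191 = 362
log2(72) ≈ 6.1699
V = 362 * 6.1699 = 2233.50

2233.50


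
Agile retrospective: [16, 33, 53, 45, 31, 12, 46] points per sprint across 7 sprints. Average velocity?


Formula: Avg velocity = Total points / Number of sprints
Points: [16, 33, 53, 45, 31, 12, 46]
Sum = 16 + 33 + 53 + 45 + 31 + 12 + 46 = 236
Avg velocity = 236 / 7 = 33.71 points/sprint

33.71 points/sprint


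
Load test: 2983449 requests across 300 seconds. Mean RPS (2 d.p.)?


Formula: throughput = requests / seconds
throughput = 2983449 / 300
throughput = 9944.83 requests/second

9944.83 requests/second


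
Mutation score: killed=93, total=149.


Mutation score = killed / total * 100
Mutation score = 93 / 149 * 100
Mutation score = 62.42%

62.42%


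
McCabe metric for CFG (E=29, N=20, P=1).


Formula: V(G) = E - N + 2P
V(G) = 29 - 20 + 2*1
V(G) = 9 + 2
V(G) = 11

11


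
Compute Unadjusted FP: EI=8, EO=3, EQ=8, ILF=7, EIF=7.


UFP = EI*4 + EO*5 + EQ*4 + ILF*10 + EIF*7
UFP = 8*4 + 3*5 + 8*4 + 7*10 + 7*7
UFP = 32 + 15 + 32 + 70 + 49
UFP = 198

198


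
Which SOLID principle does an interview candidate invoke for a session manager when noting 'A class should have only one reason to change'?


This describes the Single Responsibility Principle (SRP)

Single Responsibility Principle (SRP)


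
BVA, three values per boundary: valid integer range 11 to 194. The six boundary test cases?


Range: [11, 194]
Boundaries: just below min, min, min+1, max-1, max, just above max
Values: [10, 11, 12, 193, 194, 195]

[10, 11, 12, 193, 194, 195]


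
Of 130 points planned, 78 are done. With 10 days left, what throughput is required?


Formula: Required rate = Remaining points / Days left
Remaining = 130 - 78 = 52 points
Required rate = 52 / 10 = 5.2 points/day

5.2 points/day


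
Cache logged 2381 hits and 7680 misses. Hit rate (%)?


Formula: hit rate = hits / (hits + misses) * 100
hit rate = 2381 / (2381 + 7680) * 100
hit rate = 2381 / 10061 * 100
hit rate = 23.67%

23.67%


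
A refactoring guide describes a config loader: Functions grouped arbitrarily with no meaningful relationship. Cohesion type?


Reasoning: Worst: random grouping
Type: Coincidental cohesion

Coincidental cohesion


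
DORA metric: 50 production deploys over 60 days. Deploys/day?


Formula: deployments per day = releases / days
= 50 / 60
= 0.833 deploys/day
(equivalently, 5.83 deploys/week)

0.833 deploys/day


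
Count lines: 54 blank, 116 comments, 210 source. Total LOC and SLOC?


Total LOC = blank + comment + code
Total LOC = 54 + 116 + 210 = 380
SLOC (source only) = code = 210

Total LOC: 380, SLOC: 210


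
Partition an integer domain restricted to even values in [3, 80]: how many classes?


Constraint: even integers in [3, 80]
Class 1: x < 3 — out-of-range invalid
Class 2: x in [3,80] but odd — wrong type invalid
Class 3: x in [3,80] and even — valid
Class 4: x > 80 — out-of-range invalid
Total equivalence classes: 4

4 equivalence classes


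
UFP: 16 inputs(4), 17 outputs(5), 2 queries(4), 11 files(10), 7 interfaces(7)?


UFP = EI*4 + EO*5 + EQ*4 + ILF*10 + EIF*7
UFP = 16*4 + 17*5 + 2*4 + 11*10 + 7*7
UFP = 64 + 85 + 8 + 110 + 49
UFP = 316

316


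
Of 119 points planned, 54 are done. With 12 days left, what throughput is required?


Formula: Required rate = Remaining points / Days left
Remaining = 119 - 54 = 65 points
Required rate = 65 / 12 = 5.42 points/day

5.42 points/day


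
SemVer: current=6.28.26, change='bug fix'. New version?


Current: 6.28.26
Change category: 'bug fix' → patch bump
SemVer rule: patch bump → increment PATCH (MAJOR and MINOR unchanged)
New: 6.28.27

6.28.27


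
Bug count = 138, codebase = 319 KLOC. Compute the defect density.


Defect density = defects / KLOC
Defect density = 138 / 319
Defect density = 0.433 defects/KLOC

0.433 defects/KLOC


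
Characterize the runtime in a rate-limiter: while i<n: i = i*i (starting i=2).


Reasoning: squaring drives double-exponential growth; iterations ~ log log n
Complexity: O(log log n)

O(log log n)


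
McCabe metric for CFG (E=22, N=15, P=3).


Formula: V(G) = E - N + 2P
V(G) = 22 - 15 + 2*3
V(G) = 7 + 6
V(G) = 13

13


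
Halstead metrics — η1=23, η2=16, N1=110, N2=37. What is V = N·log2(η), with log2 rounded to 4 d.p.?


Formula: V = N * log2(η), where N = N1 + N2 and η = η1 + η2
η = 23 + 16 = 39
N = 110 + 37 = 147
log2(39) ≈ 5.2854
V = 147 * 5.2854 = 776.95

776.95


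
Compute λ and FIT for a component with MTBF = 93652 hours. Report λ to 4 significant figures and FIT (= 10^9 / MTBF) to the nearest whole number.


Formula: λ = 1 / MTBF; FIT = λ × 1e9 = 1e9 / MTBF
λ = 1 / 93652 ≈ 1.068e-05 failures/hour
FIT = 1e9 / 93652 ≈ 10678 failures per 1e9 hours (nearest whole number)

λ = 1.068e-05 /h, FIT = 10678


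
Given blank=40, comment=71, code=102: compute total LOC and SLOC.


Total LOC = blank + comment + code
Total LOC = 40 + 71 + 102 = 213
SLOC (source only) = code = 102

Total LOC: 213, SLOC: 102


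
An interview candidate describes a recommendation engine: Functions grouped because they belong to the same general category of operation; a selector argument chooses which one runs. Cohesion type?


Reasoning: Grouped by category of activity, not by data or sequence
Type: Logical cohesion

Logical cohesion


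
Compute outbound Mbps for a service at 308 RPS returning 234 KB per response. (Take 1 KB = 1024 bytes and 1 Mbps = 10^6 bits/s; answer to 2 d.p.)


Formula: Mbps = payload_bytes * RPS * 8 / 1e6
Payload per request = 234 KB = 234 * 1024 = 239616 bytes
Total bytes/sec = 239616 * 308 = 73801728
Total bits/sec = 73801728 * 8 = 590413824
Mbps = 590413824 / 1e6 = 590.41

590.41 Mbps


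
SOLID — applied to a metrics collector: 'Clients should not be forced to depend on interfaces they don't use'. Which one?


This describes the Interface Segregation Principle (ISP)

Interface Segregation Principle (ISP)


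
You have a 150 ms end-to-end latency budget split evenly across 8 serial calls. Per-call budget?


Formula: per_stage = total_budget / stages
per_stage = 150 / 8
per_stage = 18.75 ms

18.75 ms


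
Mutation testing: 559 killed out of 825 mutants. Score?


Mutation score = killed / total * 100
Mutation score = 559 / 825 * 100
Mutation score = 67.76%

67.76%


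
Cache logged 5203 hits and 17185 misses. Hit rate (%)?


Formula: hit rate = hits / (hits + misses) * 100
hit rate = 5203 / (5203 + 17185) * 100
hit rate = 5203 / 22388 * 100
hit rate = 23.24%

23.24%


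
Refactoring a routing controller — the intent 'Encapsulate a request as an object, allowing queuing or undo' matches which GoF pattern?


This matches the Command pattern

Command


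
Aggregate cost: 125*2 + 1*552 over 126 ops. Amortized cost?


Formula: Amortized cost = Total cost / Operations
Total cost = (125 * 2) + (1 * 552)
Total cost = 250 + 552 = 802
Amortized = 802 / 126 = 6.3651

6.3651


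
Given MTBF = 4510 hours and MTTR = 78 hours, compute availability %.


Availability = MTBF / (MTBF + MTTR)
Availability = 4510 / (4510 + 78)
Availability = 4510 / 4588
Availability = 98.2999%

98.2999%


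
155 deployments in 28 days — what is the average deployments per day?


Formula: deployments per day = releases / days
= 155 / 28
= 5.536 deploys/day
(equivalently, 38.75 deploys/week)

5.536 deploys/day


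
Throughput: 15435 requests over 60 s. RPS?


Formula: throughput = requests / seconds
throughput = 15435 / 60
throughput = 257.25 requests/second

257.25 requests/second


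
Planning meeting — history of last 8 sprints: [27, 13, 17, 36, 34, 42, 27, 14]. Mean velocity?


Formula: Avg velocity = Total points / Number of sprints
Points: [27, 13, 17, 36, 34, 42, 27, 14]
Sum = 27 + 13 + 17 + 36 + 34 + 42 + 27 + 14 = 210
Avg velocity = 210 / 8 = 26.25 points/sprint

26.25 points/sprint


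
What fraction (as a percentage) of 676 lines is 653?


Coverage = covered / total * 100
Coverage = 653 / 676 * 100
Coverage = 96.6%

96.6%


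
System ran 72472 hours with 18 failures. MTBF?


Formula: MTBF = Total operating time / Number of failures
MTBF = 72472 / 18
MTBF = 4026.22 hours

4026.22 hours


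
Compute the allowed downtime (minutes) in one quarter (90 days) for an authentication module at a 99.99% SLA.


Formula: allowed downtime = period * (100 - SLA) / 100
Period (quarter (90 days)) = 129600 minutes
Unavailability fraction = (100 - 99.99) / 100
Allowed downtime = 129600 * (100 - 99.99) / 100
Allowed downtime = 12.96 minutes

12.96 minutes


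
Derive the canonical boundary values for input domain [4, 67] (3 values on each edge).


Range: [4, 67]
Boundaries: just below min, min, min+1, max-1, max, just above max
Values: [3, 4, 5, 66, 67, 68]

[3, 4, 5, 66, 67, 68]


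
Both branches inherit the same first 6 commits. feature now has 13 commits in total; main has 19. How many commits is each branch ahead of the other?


Common ancestor: commit #6
feature commits after divergence: 13 - 6 = 7
main commits after divergence: 19 - 6 = 13
feature is 7 commits ahead of main
main is 13 commits ahead of feature

feature ahead: 7, main ahead: 13


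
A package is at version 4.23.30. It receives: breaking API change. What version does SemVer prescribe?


Current: 4.23.30
Change category: 'breaking API change' → major bump
SemVer rule: major bump → increment MAJOR, reset MINOR and PATCH to 0
New: 5.0.0

5.0.0


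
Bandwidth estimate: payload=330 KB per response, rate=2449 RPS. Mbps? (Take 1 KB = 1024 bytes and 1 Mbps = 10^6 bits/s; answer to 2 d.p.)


Formula: Mbps = payload_bytes * RPS * 8 / 1e6
Payload per request = 330 KB = 330 * 1024 = 337920 bytes
Total bytes/sec = 337920 * 2449 = 827566080
Total bits/sec = 827566080 * 8 = 6620528640
Mbps = 6620528640 / 1e6 = 6620.53

6620.53 Mbps


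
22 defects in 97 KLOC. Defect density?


Defect density = defects / KLOC
Defect density = 22 / 97
Defect density = 0.227 defects/KLOC

0.227 defects/KLOC


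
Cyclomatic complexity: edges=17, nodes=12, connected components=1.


Formula: V(G) = E - N + 2P
V(G) = 17 - 12 + 2*1
V(G) = 5 + 2
V(G) = 7

7


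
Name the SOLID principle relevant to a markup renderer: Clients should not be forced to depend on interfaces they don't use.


This describes the Interface Segregation Principle (ISP)

Interface Segregation Principle (ISP)


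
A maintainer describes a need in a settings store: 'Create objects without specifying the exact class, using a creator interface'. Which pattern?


This matches the Factory Method pattern

Factory Method


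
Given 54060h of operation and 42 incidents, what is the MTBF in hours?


Formula: MTBF = Total operating time / Number of failures
MTBF = 54060 / 42
MTBF = 1287.14 hours

1287.14 hours


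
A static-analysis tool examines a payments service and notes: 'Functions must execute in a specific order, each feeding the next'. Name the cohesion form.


Reasoning: Output of one is input to next
Type: Sequential cohesion

Sequential cohesion


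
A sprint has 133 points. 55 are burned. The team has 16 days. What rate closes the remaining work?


Formula: Required rate = Remaining points / Days left
Remaining = 133 - 55 = 78 points
Required rate = 78 / 16 = 4.88 points/day

4.88 points/day


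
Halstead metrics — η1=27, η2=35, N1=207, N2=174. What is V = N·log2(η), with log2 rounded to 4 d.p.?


Formula: V = N * log2(η), where N = N1 + N2 and η = η1 + η2
η = 27 + 35 = 62
N = 207 + 174 = 381
log2(62) ≈ 5.9542
V = 381 * 5.9542 = 2268.55

2268.55


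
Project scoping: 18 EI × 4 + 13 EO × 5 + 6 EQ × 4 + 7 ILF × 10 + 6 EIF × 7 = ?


UFP = EI*4 + EO*5 + EQ*4 + ILF*10 + EIF*7
UFP = 18*4 + 13*5 + 6*4 + 7*10 + 6*7
UFP = 72 + 65 + 24 + 70 + 42
UFP = 273

273


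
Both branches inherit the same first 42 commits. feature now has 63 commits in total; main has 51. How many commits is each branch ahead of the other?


Common ancestor: commit #42
feature commits after divergence: 63 - 42 = 21
main commits after divergence: 51 - 42 = 9
feature is 21 commits ahead of main
main is 9 commits ahead of feature

feature ahead: 21, main ahead: 9


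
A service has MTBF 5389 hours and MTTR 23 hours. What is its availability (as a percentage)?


Availability = MTBF / (MTBF + MTTR)
Availability = 5389 / (5389 + 23)
Availability = 5389 / 5412
Availability = 99.575%

99.575%


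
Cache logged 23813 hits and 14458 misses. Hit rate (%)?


Formula: hit rate = hits / (hits + misses) * 100
hit rate = 23813 / (23813 + 14458) * 100
hit rate = 23813 / 38271 * 100
hit rate = 62.22%

62.22%


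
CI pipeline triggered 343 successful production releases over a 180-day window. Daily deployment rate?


Formula: deployments per day = releases / days
= 343 / 180
= 1.906 deploys/day
(equivalently, 13.34 deploys/week)

1.906 deploys/day


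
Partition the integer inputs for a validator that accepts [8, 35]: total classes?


Valid range: [8, 35]
Class 1: x < 8 — invalid
Class 2: 8 ≤ x ≤ 35 — valid
Class 3: x > 35 — invalid
Total equivalence classes: 3

3 equivalence classes


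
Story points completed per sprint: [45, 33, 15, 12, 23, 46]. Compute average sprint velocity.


Formula: Avg velocity = Total points / Number of sprints
Points: [45, 33, 15, 12, 23, 46]
Sum = 45 + 33 + 15 + 12 + 23 + 46 = 174
Avg velocity = 174 / 6 = 29.0 points/sprint

29.0 points/sprint


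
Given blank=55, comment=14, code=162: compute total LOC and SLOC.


Total LOC = blank + comment + code
Total LOC = 55 + 14 + 162 = 231
SLOC (source only) = code = 162

Total LOC: 231, SLOC: 162


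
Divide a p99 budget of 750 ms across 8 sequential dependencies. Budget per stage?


Formula: per_stage = total_budget / stages
per_stage = 750 / 8
per_stage = 93.75 ms

93.75 ms


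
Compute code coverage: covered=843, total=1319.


Coverage = covered / total * 100
Coverage = 843 / 1319 * 100
Coverage = 63.91%

63.91%


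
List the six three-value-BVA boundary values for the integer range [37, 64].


Range: [37, 64]
Boundaries: just below min, min, min+1, max-1, max, just above max
Values: [36, 37, 38, 63, 64, 65]

[36, 37, 38, 63, 64, 65]


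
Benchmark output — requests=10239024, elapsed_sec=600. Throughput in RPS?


Formula: throughput = requests / seconds
throughput = 10239024 / 600
throughput = 17065.04 requests/second

17065.04 requests/second


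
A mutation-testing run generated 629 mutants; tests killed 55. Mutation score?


Mutation score = killed / total * 100
Mutation score = 55 / 629 * 100
Mutation score = 8.74%

8.74%


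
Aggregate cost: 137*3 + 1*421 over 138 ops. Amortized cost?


Formula: Amortized cost = Total cost / Operations
Total cost = (137 * 3) + (1 * 421)
Total cost = 411 + 421 = 832
Amortized = 832 / 138 = 6.029

6.029


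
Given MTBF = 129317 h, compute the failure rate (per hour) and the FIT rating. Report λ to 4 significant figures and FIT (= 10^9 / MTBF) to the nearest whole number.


Formula: λ = 1 / MTBF; FIT = λ × 1e9 = 1e9 / MTBF
λ = 1 / 129317 ≈ 7.733e-06 failures/hour
FIT = 1e9 / 129317 ≈ 7733 failures per 1e9 hours (nearest whole number)

λ = 7.733e-06 /h, FIT = 7733


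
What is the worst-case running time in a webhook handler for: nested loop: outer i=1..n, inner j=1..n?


Reasoning: n iterations times n iterations
Complexity: O(n^2)

O(n^2)


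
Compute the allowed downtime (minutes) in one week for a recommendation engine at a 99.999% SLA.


Formula: allowed downtime = period * (100 - SLA) / 100
Period (week) = 10080 minutes
Unavailability fraction = (100 - 99.999) / 100
Allowed downtime = 10080 * (100 - 99.999) / 100
Allowed downtime = 0.1008 minutes

0.1008 minutes


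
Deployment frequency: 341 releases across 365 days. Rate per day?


Formula: deployments per day = releases / days
= 341 / 365
= 0.934 deploys/day
(equivalently, 6.54 deploys/week)

0.934 deploys/day


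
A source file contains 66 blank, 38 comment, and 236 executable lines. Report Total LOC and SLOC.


Total LOC = blank + comment + code
Total LOC = 66 + 38 + 236 = 340
SLOC (source only) = code = 236

Total LOC: 340, SLOC: 236


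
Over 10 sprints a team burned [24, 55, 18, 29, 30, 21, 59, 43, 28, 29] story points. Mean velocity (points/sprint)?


Formula: Avg velocity = Total points / Number of sprints
Points: [24, 55, 18, 29, 30, 21, 59, 43, 28, 29]
Sum = 24 + 55 + 18 + 29 + 30 + 21 + 59 + 43 + 28 + 29 = 336
Avg velocity = 336 / 10 = 33.6 points/sprint

33.6 points/sprint


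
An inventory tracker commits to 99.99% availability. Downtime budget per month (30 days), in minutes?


Formula: allowed downtime = period * (100 - SLA) / 100
Period (month (30 days)) = 43200 minutes
Unavailability fraction = (100 - 99.99) / 100
Allowed downtime = 43200 * (100 - 99.99) / 100
Allowed downtime = 4.32 minutes

4.32 minutes


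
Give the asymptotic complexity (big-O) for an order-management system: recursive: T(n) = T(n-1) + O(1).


Reasoning: linear recursion with constant work per frame
Complexity: O(n)

O(n)


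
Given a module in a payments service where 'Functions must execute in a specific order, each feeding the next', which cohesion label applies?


Reasoning: Output of one is input to next
Type: Sequential cohesion

Sequential cohesion


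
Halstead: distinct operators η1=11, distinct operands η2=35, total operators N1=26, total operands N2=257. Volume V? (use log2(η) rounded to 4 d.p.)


Formula: V = N * log2(η), where N = N1 + N2 and η = η1 + η2
η = 11 + 35 = 46
N = 26 + 257 = 283
log2(46) ≈ 5.5236
V = 283 * 5.5236 = 1563.18

1563.18


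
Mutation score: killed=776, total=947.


Mutation score = killed / total * 100
Mutation score = 776 / 947 * 100
Mutation score = 81.94%

81.94%


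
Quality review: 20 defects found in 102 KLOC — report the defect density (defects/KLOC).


Defect density = defects / KLOC
Defect density = 20 / 102
Defect density = 0.196 defects/KLOC

0.196 defects/KLOC


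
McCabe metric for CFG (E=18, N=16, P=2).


Formula: V(G) = E - N + 2P
V(G) = 18 - 16 + 2*2
V(G) = 2 + 4
V(G) = 6

6


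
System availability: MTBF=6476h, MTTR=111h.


Availability = MTBF / (MTBF + MTTR)
Availability = 6476 / (6476 + 111)
Availability = 6476 / 6587
Availability = 98.3149%

98.3149%


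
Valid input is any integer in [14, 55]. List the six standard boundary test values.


Range: [14, 55]
Boundaries: just below min, min, min+1, max-1, max, just above max
Values: [13, 14, 15, 54, 55, 56]

[13, 14, 15, 54, 55, 56]


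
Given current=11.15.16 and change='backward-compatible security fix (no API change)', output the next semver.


Current: 11.15.16
Change category: 'backward-compatible security fix (no API change)' → patch bump
SemVer rule: patch bump → increment PATCH (MAJOR and MINOR unchanged)
New: 11.15.17

11.15.17


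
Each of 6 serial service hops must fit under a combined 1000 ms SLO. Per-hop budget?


Formula: per_stage = total_budget / stages
per_stage = 1000 / 6
per_stage = 166.67 ms

166.67 ms


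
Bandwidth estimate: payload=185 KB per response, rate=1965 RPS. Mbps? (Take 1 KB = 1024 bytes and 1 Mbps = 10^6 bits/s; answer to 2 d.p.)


Formula: Mbps = payload_bytes * RPS * 8 / 1e6
Payload per request = 185 KB = 185 * 1024 = 189440 bytes
Total bytes/sec = 189440 * 1965 = 372249600
Total bits/sec = 372249600 * 8 = 2977996800
Mbps = 2977996800 / 1e6 = 2978.0

2978.0 Mbps


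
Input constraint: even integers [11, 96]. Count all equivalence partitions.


Constraint: even integers in [11, 96]
Class 1: x < 11 — out-of-range invalid
Class 2: x in [11,96] but odd — wrong type invalid
Class 3: x in [11,96] and even — valid
Class 4: x > 96 — out-of-range invalid
Total equivalence classes: 4

4 equivalence classes


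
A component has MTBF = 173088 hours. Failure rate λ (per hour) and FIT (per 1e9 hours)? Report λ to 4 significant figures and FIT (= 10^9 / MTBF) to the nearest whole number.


Formula: λ = 1 / MTBF; FIT = λ × 1e9 = 1e9 / MTBF
λ = 1 / 173088 ≈ 5.777e-06 failures/hour
FIT = 1e9 / 173088 ≈ 5777 failures per 1e9 hours (nearest whole number)

λ = 5.777e-06 /h, FIT = 5777


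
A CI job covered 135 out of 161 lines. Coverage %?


Coverage = covered / total * 100
Coverage = 135 / 161 * 100
Coverage = 83.85%

83.85%


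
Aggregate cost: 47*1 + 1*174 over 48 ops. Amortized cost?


Formula: Amortized cost = Total cost / Operations
Total cost = (47 * 1) + (1 * 174)
Total cost = 47 + 174 = 221
Amortized = 221 / 48 = 4.6042

4.6042


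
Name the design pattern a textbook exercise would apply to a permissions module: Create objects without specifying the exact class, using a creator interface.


This matches the Factory Method pattern

Factory Method


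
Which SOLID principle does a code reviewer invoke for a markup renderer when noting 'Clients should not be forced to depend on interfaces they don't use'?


This describes the Interface Segregation Principle (ISP)

Interface Segregation Principle (ISP)


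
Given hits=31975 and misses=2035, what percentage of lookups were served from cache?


Formula: hit rate = hits / (hits + misses) * 100
hit rate = 31975 / (31975 + 2035) * 100
hit rate = 31975 / 34010 * 100
hit rate = 94.02%

94.02%


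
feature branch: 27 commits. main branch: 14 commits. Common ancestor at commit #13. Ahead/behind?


Common ancestor: commit #13
feature commits after divergence: 27 - 13 = 14
main commits after divergence: 14 - 13 = 1
feature is 14 commits ahead of main
main is 1 commits ahead of feature

feature ahead: 14, main ahead: 1


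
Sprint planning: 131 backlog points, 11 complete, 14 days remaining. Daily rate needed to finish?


Formula: Required rate = Remaining points / Days left
Remaining = 131 - 11 = 120 points
Required rate = 120 / 14 = 8.57 points/day

8.57 points/day


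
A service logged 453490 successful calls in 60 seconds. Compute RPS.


Formula: throughput = requests / seconds
throughput = 453490 / 60
throughput = 7558.17 requests/second

7558.17 requests/second


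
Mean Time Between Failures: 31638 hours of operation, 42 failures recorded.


Formula: MTBF = Total operating time / Number of failures
MTBF = 31638 / 42
MTBF = 753.29 hours

753.29 hours


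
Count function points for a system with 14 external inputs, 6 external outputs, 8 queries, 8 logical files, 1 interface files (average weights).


UFP = EI*4 + EO*5 + EQ*4 + ILF*10 + EIF*7
UFP = 14*4 + 6*5 + 8*4 + 8*10 + 1*7
UFP = 56 + 30 + 32 + 80 + 7
UFP = 205

205


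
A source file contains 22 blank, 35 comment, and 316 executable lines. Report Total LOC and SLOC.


Total LOC = blank + comment + code
Total LOC = 22 + 35 + 316 = 373
SLOC (source only) = code = 316

Total LOC: 373, SLOC: 316
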